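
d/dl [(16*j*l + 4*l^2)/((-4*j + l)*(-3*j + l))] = 4*j*(48*j^2 + 24*j*l - 11*l^2)/(144*j^4 - 168*j^3*l + 73*j^2*l^2 - 14*j*l^3 + l^4)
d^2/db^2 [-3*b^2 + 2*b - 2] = -6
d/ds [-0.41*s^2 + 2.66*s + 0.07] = 2.66 - 0.82*s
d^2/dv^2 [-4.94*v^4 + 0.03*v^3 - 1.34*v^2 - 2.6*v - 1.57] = -59.28*v^2 + 0.18*v - 2.68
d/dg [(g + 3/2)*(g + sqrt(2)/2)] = 2*g + sqrt(2)/2 + 3/2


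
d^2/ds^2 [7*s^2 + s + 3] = 14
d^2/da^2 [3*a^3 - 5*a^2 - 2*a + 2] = 18*a - 10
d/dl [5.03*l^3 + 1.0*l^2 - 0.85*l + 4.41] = 15.09*l^2 + 2.0*l - 0.85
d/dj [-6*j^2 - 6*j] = -12*j - 6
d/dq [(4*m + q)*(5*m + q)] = 9*m + 2*q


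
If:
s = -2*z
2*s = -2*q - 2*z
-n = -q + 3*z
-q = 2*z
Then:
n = 0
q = 0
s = 0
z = 0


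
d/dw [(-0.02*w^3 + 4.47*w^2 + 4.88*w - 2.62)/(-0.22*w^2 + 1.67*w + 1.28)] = (0.0044*w^4 - 0.0667999999999997*w^3 + 8.4617*w^2 + 10.2904*w + 10.6218)/(0.0484*w^4 - 0.7348*w^3 + 2.2257*w^2 + 4.2752*w + 1.6384)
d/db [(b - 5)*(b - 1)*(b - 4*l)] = 3*b^2 - 8*b*l - 12*b + 24*l + 5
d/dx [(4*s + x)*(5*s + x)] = 9*s + 2*x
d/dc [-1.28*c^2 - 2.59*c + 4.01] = -2.56*c - 2.59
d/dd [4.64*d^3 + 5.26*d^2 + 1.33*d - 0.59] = 13.92*d^2 + 10.52*d + 1.33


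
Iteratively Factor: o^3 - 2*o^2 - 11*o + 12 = (o - 4)*(o^2 + 2*o - 3) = (o - 4)*(o - 1)*(o + 3)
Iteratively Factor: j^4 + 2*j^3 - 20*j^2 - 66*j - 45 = (j + 1)*(j^3 + j^2 - 21*j - 45) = (j + 1)*(j + 3)*(j^2 - 2*j - 15) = (j - 5)*(j + 1)*(j + 3)*(j + 3)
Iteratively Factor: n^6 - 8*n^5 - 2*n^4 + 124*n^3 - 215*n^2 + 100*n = (n + 4)*(n^5 - 12*n^4 + 46*n^3 - 60*n^2 + 25*n) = (n - 1)*(n + 4)*(n^4 - 11*n^3 + 35*n^2 - 25*n) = n*(n - 1)*(n + 4)*(n^3 - 11*n^2 + 35*n - 25) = n*(n - 1)^2*(n + 4)*(n^2 - 10*n + 25) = n*(n - 5)*(n - 1)^2*(n + 4)*(n - 5)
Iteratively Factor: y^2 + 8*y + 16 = (y + 4)*(y + 4)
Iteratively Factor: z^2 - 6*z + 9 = (z - 3)*(z - 3)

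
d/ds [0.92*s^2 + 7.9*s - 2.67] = 1.84*s + 7.9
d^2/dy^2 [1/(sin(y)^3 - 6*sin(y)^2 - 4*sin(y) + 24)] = (-9*sin(y)^6 + 66*sin(y)^5 - 124*sin(y)^4 + 48*sin(y)^3 - 400*sin(y)^2 - 96*sin(y) + 320)/(sin(y)^3 - 6*sin(y)^2 - 4*sin(y) + 24)^3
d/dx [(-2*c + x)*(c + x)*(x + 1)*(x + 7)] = -4*c^2*x - 16*c^2 - 3*c*x^2 - 16*c*x - 7*c + 4*x^3 + 24*x^2 + 14*x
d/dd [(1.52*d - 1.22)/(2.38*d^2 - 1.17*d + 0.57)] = (-3.6176*d^2 + 5.8072*d - 0.561)/(5.6644*d^4 - 5.5692*d^3 + 4.0821*d^2 - 1.3338*d + 0.3249)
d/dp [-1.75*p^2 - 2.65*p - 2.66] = -3.5*p - 2.65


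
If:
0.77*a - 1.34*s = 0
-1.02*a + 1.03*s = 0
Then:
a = 0.00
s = 0.00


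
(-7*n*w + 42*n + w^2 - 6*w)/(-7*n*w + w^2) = (w - 6)/w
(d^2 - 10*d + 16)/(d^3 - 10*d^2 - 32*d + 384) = (d - 2)/(d^2 - 2*d - 48)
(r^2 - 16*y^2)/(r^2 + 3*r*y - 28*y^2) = (r + 4*y)/(r + 7*y)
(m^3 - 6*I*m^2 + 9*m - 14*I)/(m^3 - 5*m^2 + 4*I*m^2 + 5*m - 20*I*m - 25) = (m^2 - 5*I*m + 14)/(m^2 + 5*m*(-1 + I) - 25*I)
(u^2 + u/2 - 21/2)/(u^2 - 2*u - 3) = (u + 7/2)/(u + 1)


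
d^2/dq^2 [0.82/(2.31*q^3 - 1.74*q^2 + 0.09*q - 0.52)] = ((2.8536 - 11.3652*q)*(2.31*q^3 - 1.74*q^2 + 0.09*q - 0.52) + 0.82*(6.93*q^2 - 3.48*q + 0.09)*(13.86*q^2 - 6.96*q + 0.18))/(2.31*q^3 - 1.74*q^2 + 0.09*q - 0.52)^3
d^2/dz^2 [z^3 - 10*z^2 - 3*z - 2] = 6*z - 20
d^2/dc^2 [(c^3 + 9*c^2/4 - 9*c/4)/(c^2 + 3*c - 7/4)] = 14*(16*c^3 - 36*c^2 - 24*c - 45)/(64*c^6 + 576*c^5 + 1392*c^4 - 288*c^3 - 2436*c^2 + 1764*c - 343)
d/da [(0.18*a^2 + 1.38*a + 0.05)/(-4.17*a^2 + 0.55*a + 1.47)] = (5.8536*a^2 + 0.9462*a + 2.0011)/(17.3889*a^4 - 4.587*a^3 - 11.9573*a^2 + 1.617*a + 2.1609)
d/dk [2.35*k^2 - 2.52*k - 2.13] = 4.7*k - 2.52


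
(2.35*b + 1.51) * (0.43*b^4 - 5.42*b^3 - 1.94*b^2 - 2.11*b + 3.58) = 1.0105*b^5 - 12.0877*b^4 - 12.7432*b^3 - 7.8879*b^2 + 5.2269*b + 5.4058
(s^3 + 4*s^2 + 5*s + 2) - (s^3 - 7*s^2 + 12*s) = 11*s^2 - 7*s + 2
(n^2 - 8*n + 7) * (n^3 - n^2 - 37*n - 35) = n^5 - 9*n^4 - 22*n^3 + 254*n^2 + 21*n - 245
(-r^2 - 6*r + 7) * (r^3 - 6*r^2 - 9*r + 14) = -r^5 + 52*r^3 - 2*r^2 - 147*r + 98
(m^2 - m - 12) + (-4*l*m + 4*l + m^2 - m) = -4*l*m + 4*l + 2*m^2 - 2*m - 12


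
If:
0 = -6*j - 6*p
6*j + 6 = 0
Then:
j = -1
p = 1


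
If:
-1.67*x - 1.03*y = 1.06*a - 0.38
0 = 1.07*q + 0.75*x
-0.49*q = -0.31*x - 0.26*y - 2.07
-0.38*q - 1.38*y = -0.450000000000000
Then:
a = 5.44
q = 2.15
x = -3.06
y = -0.26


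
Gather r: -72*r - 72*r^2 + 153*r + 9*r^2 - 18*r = -63*r^2 + 63*r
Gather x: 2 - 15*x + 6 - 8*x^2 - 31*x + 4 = -8*x^2 - 46*x + 12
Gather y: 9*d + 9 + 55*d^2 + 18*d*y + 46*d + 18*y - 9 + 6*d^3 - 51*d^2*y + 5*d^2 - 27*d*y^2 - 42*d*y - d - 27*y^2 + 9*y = 6*d^3 + 60*d^2 + 54*d + y^2*(-27*d - 27) + y*(-51*d^2 - 24*d + 27)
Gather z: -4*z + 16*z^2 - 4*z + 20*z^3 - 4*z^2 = 20*z^3 + 12*z^2 - 8*z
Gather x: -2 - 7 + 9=0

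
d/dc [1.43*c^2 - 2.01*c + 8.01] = 2.86*c - 2.01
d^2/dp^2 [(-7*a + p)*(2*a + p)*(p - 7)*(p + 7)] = -28*a^2 - 30*a*p + 12*p^2 - 98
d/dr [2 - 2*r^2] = -4*r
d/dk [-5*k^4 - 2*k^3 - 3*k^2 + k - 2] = -20*k^3 - 6*k^2 - 6*k + 1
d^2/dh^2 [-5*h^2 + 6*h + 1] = -10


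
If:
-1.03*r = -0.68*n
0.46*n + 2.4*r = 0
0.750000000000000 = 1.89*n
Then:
No Solution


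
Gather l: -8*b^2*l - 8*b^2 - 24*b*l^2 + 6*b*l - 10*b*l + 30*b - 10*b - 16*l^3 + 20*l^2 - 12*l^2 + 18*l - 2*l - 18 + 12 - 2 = -8*b^2 + 20*b - 16*l^3 + l^2*(8 - 24*b) + l*(-8*b^2 - 4*b + 16) - 8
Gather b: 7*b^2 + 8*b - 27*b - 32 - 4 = 7*b^2 - 19*b - 36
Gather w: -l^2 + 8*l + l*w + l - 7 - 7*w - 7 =-l^2 + 9*l + w*(l - 7) - 14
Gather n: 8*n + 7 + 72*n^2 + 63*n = 72*n^2 + 71*n + 7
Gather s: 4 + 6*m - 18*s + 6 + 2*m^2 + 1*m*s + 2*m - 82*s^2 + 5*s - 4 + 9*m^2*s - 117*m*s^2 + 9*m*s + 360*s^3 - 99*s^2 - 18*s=2*m^2 + 8*m + 360*s^3 + s^2*(-117*m - 181) + s*(9*m^2 + 10*m - 31) + 6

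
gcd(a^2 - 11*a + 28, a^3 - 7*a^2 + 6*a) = 1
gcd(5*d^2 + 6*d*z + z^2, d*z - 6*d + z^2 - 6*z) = d + z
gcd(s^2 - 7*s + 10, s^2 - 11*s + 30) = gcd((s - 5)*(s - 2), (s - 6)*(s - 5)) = s - 5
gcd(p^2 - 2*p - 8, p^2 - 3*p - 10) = p + 2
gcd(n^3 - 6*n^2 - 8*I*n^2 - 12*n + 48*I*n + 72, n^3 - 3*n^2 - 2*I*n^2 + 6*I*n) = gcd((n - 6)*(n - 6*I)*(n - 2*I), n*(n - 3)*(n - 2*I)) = n - 2*I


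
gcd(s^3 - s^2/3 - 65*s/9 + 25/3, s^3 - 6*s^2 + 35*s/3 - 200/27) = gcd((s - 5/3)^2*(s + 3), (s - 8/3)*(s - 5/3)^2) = s^2 - 10*s/3 + 25/9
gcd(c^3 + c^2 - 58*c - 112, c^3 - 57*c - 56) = c^2 - c - 56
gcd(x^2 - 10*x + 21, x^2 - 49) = x - 7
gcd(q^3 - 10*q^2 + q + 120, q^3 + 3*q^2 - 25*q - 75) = q^2 - 2*q - 15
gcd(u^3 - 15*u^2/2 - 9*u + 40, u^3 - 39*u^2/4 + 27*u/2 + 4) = u^2 - 10*u + 16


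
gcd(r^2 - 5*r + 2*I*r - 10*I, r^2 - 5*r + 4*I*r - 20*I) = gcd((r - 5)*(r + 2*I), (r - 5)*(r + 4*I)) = r - 5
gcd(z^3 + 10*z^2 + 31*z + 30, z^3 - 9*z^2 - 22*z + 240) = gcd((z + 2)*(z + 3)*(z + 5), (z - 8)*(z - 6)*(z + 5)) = z + 5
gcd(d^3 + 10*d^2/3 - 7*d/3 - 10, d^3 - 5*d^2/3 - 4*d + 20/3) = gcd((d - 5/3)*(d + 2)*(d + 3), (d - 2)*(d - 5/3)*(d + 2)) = d^2 + d/3 - 10/3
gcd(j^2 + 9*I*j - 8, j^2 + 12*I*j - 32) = j + 8*I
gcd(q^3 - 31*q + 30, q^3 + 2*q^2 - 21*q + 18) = q^2 + 5*q - 6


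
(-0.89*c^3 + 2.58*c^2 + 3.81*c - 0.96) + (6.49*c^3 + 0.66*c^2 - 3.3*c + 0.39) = 5.6*c^3 + 3.24*c^2 + 0.51*c - 0.57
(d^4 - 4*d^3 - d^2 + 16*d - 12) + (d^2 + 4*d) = d^4 - 4*d^3 + 20*d - 12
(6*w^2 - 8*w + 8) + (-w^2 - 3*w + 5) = 5*w^2 - 11*w + 13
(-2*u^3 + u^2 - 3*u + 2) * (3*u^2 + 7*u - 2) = -6*u^5 - 11*u^4 + 2*u^3 - 17*u^2 + 20*u - 4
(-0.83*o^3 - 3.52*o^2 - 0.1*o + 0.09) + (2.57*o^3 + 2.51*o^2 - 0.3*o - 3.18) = 1.74*o^3 - 1.01*o^2 - 0.4*o - 3.09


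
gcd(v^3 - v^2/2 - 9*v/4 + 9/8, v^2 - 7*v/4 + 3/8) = v - 3/2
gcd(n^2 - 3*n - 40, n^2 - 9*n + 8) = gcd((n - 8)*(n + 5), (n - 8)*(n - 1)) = n - 8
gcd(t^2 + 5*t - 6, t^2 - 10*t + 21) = 1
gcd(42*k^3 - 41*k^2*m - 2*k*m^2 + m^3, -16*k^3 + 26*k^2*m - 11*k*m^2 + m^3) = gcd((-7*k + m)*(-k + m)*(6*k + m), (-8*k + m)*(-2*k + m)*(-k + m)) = k - m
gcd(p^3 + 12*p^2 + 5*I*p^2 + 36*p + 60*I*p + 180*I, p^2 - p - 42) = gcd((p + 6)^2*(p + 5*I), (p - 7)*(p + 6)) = p + 6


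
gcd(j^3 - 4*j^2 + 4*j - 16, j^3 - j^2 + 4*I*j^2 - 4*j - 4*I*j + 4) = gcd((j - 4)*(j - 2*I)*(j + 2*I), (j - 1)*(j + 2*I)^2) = j + 2*I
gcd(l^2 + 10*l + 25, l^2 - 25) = l + 5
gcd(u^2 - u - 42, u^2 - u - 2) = 1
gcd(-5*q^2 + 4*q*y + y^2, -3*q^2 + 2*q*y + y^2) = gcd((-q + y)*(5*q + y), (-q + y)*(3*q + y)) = -q + y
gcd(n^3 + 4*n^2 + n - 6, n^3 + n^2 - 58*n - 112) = n + 2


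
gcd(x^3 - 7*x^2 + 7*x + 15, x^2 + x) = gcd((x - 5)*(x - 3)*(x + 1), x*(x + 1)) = x + 1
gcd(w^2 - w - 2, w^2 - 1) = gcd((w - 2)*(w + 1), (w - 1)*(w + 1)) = w + 1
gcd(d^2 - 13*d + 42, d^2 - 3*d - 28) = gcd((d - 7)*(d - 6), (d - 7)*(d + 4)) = d - 7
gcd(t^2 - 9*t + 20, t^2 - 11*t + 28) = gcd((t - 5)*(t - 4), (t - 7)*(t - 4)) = t - 4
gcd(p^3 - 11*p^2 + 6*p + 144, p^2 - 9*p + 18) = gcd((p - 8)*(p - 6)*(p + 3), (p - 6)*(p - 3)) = p - 6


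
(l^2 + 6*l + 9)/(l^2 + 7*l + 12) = (l + 3)/(l + 4)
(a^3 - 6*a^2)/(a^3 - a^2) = (a - 6)/(a - 1)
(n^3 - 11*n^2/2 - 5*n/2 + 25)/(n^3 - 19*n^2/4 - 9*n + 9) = 2*(2*n^2 - 15*n + 25)/(4*n^2 - 27*n + 18)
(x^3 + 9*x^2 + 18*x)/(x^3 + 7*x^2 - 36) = x/(x - 2)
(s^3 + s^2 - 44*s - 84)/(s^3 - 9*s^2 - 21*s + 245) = (s^2 + 8*s + 12)/(s^2 - 2*s - 35)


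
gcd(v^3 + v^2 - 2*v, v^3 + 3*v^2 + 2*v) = v^2 + 2*v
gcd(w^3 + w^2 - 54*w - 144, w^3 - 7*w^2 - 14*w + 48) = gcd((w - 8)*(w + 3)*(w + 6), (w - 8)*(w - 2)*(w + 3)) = w^2 - 5*w - 24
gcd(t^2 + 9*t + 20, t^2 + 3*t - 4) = t + 4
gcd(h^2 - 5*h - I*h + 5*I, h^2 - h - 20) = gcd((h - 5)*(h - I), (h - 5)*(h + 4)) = h - 5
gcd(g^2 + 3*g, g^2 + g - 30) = 1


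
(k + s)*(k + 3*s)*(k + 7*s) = k^3 + 11*k^2*s + 31*k*s^2 + 21*s^3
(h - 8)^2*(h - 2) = h^3 - 18*h^2 + 96*h - 128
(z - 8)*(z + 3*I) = z^2 - 8*z + 3*I*z - 24*I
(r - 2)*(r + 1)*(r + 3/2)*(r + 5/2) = r^4 + 3*r^3 - 9*r^2/4 - 47*r/4 - 15/2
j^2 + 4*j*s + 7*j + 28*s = (j + 7)*(j + 4*s)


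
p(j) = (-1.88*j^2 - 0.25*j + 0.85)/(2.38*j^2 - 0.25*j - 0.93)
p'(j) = (0.25 - 4.76*j)*(-1.88*j^2 - 0.25*j + 0.85)/(2.38*j^2 - 0.25*j - 0.93)^2 + (-3.76*j - 0.25)/(2.38*j^2 - 0.25*j - 0.93)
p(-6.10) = -0.76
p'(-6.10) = 0.01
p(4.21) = -0.83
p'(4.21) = 0.01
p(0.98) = -1.08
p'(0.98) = 0.75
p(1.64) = -0.91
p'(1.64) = 0.09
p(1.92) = -0.89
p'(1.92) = 0.06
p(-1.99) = -0.68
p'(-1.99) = 0.07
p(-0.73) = 0.06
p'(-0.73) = 5.21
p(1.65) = -0.91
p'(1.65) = 0.09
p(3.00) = -0.85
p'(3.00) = 0.02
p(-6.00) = -0.76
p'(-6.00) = 0.01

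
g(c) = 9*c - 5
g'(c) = 9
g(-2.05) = -23.45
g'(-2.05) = 9.00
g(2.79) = 20.11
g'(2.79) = 9.00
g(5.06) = 40.54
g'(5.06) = 9.00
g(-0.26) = -7.34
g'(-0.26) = 9.00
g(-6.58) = -64.22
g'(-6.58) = 9.00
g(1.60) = 9.40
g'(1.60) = 9.00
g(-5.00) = -50.00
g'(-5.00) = 9.00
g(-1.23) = -16.07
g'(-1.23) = 9.00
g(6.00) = 49.00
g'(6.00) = 9.00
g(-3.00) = -32.00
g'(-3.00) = 9.00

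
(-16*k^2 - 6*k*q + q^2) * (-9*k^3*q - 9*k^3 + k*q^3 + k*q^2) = 144*k^5*q + 144*k^5 + 54*k^4*q^2 + 54*k^4*q - 25*k^3*q^3 - 25*k^3*q^2 - 6*k^2*q^4 - 6*k^2*q^3 + k*q^5 + k*q^4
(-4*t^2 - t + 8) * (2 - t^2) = 4*t^4 + t^3 - 16*t^2 - 2*t + 16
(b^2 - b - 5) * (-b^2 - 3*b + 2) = -b^4 - 2*b^3 + 10*b^2 + 13*b - 10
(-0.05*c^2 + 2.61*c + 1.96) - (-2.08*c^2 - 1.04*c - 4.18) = 2.03*c^2 + 3.65*c + 6.14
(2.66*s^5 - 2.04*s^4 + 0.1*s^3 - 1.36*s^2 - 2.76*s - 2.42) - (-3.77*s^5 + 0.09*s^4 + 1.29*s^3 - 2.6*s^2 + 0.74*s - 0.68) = 6.43*s^5 - 2.13*s^4 - 1.19*s^3 + 1.24*s^2 - 3.5*s - 1.74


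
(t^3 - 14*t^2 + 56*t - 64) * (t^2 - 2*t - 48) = t^5 - 16*t^4 + 36*t^3 + 496*t^2 - 2560*t + 3072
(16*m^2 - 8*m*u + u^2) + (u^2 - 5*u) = 16*m^2 - 8*m*u + 2*u^2 - 5*u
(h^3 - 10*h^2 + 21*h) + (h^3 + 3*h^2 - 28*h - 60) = 2*h^3 - 7*h^2 - 7*h - 60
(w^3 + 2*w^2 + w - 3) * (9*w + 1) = 9*w^4 + 19*w^3 + 11*w^2 - 26*w - 3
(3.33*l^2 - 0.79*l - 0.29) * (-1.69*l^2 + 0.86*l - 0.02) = -5.6277*l^4 + 4.1989*l^3 - 0.2559*l^2 - 0.2336*l + 0.0058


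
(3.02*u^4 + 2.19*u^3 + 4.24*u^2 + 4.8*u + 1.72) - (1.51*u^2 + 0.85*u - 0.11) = 3.02*u^4 + 2.19*u^3 + 2.73*u^2 + 3.95*u + 1.83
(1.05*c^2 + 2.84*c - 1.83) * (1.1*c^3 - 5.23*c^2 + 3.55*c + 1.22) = 1.155*c^5 - 2.3675*c^4 - 13.1387*c^3 + 20.9339*c^2 - 3.0317*c - 2.2326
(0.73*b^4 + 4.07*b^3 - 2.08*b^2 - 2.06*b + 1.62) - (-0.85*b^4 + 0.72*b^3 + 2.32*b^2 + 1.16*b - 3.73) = 1.58*b^4 + 3.35*b^3 - 4.4*b^2 - 3.22*b + 5.35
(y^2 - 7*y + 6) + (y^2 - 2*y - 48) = 2*y^2 - 9*y - 42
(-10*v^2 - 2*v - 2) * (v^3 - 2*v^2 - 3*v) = -10*v^5 + 18*v^4 + 32*v^3 + 10*v^2 + 6*v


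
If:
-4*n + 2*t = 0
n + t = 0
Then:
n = 0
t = 0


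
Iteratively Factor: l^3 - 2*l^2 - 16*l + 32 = (l + 4)*(l^2 - 6*l + 8) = (l - 4)*(l + 4)*(l - 2)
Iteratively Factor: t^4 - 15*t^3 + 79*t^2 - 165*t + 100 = (t - 5)*(t^3 - 10*t^2 + 29*t - 20) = (t - 5)*(t - 1)*(t^2 - 9*t + 20) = (t - 5)^2*(t - 1)*(t - 4)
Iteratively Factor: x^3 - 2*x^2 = (x - 2)*(x^2) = x*(x - 2)*(x)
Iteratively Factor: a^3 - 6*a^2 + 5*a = (a)*(a^2 - 6*a + 5) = a*(a - 1)*(a - 5)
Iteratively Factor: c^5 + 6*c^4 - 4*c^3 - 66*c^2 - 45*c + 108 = (c + 3)*(c^4 + 3*c^3 - 13*c^2 - 27*c + 36) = (c - 3)*(c + 3)*(c^3 + 6*c^2 + 5*c - 12) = (c - 3)*(c - 1)*(c + 3)*(c^2 + 7*c + 12) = (c - 3)*(c - 1)*(c + 3)*(c + 4)*(c + 3)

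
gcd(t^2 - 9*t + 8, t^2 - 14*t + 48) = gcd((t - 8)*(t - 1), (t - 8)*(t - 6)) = t - 8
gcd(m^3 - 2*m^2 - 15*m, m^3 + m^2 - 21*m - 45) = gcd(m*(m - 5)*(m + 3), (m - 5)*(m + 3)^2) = m^2 - 2*m - 15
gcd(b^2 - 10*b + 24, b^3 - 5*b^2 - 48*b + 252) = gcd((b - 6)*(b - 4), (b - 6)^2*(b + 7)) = b - 6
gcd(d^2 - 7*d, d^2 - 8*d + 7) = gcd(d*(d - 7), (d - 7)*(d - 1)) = d - 7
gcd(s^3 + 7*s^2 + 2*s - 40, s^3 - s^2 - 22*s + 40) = s^2 + 3*s - 10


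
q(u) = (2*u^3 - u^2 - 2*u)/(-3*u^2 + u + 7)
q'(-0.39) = -0.09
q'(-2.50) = -0.28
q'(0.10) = -0.30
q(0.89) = -0.21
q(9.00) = -5.99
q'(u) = (6*u - 1)*(2*u^3 - u^2 - 2*u)/(-3*u^2 + u + 7)^2 + (6*u^2 - 2*u - 2)/(-3*u^2 + u + 7)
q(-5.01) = 3.64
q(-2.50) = 2.28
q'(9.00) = -0.66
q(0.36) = -0.11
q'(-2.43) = -0.23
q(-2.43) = 2.26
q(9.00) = -5.99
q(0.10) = -0.03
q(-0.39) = 0.08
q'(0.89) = 0.01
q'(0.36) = -0.30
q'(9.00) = -0.66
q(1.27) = -0.02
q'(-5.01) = -0.62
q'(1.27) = 1.47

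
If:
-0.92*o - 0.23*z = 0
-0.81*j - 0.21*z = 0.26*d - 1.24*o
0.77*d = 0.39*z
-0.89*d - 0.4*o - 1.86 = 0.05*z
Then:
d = -2.35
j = 3.73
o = 1.16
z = -4.64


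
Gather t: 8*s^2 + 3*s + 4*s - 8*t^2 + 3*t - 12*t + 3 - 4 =8*s^2 + 7*s - 8*t^2 - 9*t - 1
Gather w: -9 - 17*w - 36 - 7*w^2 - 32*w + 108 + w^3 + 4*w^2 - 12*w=w^3 - 3*w^2 - 61*w + 63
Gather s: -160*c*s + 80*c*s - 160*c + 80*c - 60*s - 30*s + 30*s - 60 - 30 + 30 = -80*c + s*(-80*c - 60) - 60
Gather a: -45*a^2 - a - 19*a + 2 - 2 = -45*a^2 - 20*a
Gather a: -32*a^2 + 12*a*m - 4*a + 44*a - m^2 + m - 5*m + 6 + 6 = -32*a^2 + a*(12*m + 40) - m^2 - 4*m + 12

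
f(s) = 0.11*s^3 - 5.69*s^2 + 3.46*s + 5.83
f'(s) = 0.33*s^2 - 11.38*s + 3.46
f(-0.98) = -3.13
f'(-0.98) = 14.93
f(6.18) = -164.14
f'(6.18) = -54.26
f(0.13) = 6.18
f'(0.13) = 1.99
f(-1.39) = -10.27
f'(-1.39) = 19.92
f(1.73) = -4.64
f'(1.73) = -15.24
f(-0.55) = 2.19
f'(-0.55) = 9.82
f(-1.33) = -9.10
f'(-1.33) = 19.18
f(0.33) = 6.36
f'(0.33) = -0.26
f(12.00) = -581.93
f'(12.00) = -85.58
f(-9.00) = -566.39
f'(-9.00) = 132.61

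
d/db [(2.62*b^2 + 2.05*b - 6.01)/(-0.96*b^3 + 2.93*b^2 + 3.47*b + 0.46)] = (2.5152*b^4 + 3.936*b^3 - 14.2239*b^2 + 37.629*b + 21.7977)/(0.9216*b^6 - 5.6256*b^5 + 1.9225*b^4 + 19.451*b^3 + 14.7365*b^2 + 3.1924*b + 0.2116)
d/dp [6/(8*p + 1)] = -48/(8*p + 1)^2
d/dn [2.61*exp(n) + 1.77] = 2.61*exp(n)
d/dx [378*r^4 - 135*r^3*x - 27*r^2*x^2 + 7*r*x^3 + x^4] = -135*r^3 - 54*r^2*x + 21*r*x^2 + 4*x^3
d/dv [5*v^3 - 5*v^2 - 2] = 5*v*(3*v - 2)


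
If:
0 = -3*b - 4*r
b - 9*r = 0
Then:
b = 0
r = 0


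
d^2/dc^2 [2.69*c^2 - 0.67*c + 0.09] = 5.38000000000000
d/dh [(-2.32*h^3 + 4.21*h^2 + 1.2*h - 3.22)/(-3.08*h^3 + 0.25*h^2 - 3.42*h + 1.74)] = (12.3868*h^4 + 23.2608*h^3 - 56.5614*h^2 + 16.2608*h - 8.9244)/(9.4864*h^6 - 1.54*h^5 + 21.1297*h^4 - 12.4284*h^3 + 12.5664*h^2 - 11.9016*h + 3.0276)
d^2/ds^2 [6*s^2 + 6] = 12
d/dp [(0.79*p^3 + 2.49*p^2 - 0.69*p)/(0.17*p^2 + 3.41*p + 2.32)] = (0.1343*p^4 + 5.3878*p^3 + 14.1066*p^2 + 11.5536*p - 1.6008)/(0.0289*p^4 + 1.1594*p^3 + 12.4169*p^2 + 15.8224*p + 5.3824)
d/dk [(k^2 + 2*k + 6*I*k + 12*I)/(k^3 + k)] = (-k^4 + k^3*(-4 - 12*I) + k^2*(1 - 36*I) - 12*I)/(k^6 + 2*k^4 + k^2)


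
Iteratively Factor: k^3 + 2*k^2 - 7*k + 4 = (k - 1)*(k^2 + 3*k - 4) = (k - 1)*(k + 4)*(k - 1)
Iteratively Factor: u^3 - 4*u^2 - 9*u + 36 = (u - 4)*(u^2 - 9) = (u - 4)*(u + 3)*(u - 3)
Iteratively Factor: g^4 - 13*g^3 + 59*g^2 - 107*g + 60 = (g - 4)*(g^3 - 9*g^2 + 23*g - 15) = (g - 4)*(g - 3)*(g^2 - 6*g + 5) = (g - 5)*(g - 4)*(g - 3)*(g - 1)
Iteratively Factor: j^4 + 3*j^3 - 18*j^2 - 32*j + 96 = (j - 3)*(j^3 + 6*j^2 - 32) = (j - 3)*(j + 4)*(j^2 + 2*j - 8) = (j - 3)*(j - 2)*(j + 4)*(j + 4)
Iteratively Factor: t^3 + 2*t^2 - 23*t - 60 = (t + 3)*(t^2 - t - 20) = (t - 5)*(t + 3)*(t + 4)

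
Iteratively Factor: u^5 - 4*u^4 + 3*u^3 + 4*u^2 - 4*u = (u - 1)*(u^4 - 3*u^3 + 4*u) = u*(u - 1)*(u^3 - 3*u^2 + 4) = u*(u - 2)*(u - 1)*(u^2 - u - 2) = u*(u - 2)*(u - 1)*(u + 1)*(u - 2)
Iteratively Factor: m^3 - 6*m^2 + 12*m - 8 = (m - 2)*(m^2 - 4*m + 4) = (m - 2)^2*(m - 2)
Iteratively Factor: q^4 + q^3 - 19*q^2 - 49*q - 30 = (q + 1)*(q^3 - 19*q - 30) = (q - 5)*(q + 1)*(q^2 + 5*q + 6) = (q - 5)*(q + 1)*(q + 2)*(q + 3)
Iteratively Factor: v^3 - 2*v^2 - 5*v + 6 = (v + 2)*(v^2 - 4*v + 3) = (v - 1)*(v + 2)*(v - 3)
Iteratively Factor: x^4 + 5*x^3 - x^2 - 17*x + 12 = (x + 3)*(x^3 + 2*x^2 - 7*x + 4) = (x - 1)*(x + 3)*(x^2 + 3*x - 4) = (x - 1)^2*(x + 3)*(x + 4)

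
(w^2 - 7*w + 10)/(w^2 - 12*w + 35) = (w - 2)/(w - 7)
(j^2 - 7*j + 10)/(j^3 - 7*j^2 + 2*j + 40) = (j - 2)/(j^2 - 2*j - 8)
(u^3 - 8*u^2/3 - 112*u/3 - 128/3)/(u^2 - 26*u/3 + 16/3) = (3*u^2 + 16*u + 16)/(3*u - 2)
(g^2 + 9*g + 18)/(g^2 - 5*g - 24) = (g + 6)/(g - 8)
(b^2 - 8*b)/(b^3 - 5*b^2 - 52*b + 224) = b/(b^2 + 3*b - 28)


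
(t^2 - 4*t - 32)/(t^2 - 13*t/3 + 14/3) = 3*(t^2 - 4*t - 32)/(3*t^2 - 13*t + 14)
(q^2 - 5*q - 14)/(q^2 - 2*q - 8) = (q - 7)/(q - 4)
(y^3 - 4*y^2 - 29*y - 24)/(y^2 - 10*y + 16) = (y^2 + 4*y + 3)/(y - 2)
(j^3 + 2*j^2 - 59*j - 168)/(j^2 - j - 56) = j + 3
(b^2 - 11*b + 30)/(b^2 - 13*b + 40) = (b - 6)/(b - 8)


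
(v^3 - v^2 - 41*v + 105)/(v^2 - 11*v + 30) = (v^2 + 4*v - 21)/(v - 6)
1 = 1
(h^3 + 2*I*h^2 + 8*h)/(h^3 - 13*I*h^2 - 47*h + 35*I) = h*(h^2 + 2*I*h + 8)/(h^3 - 13*I*h^2 - 47*h + 35*I)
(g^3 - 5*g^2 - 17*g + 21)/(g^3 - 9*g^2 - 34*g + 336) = (g^2 + 2*g - 3)/(g^2 - 2*g - 48)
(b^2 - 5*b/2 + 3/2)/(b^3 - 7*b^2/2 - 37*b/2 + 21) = (2*b - 3)/(2*b^2 - 5*b - 42)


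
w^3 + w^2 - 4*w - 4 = (w - 2)*(w + 1)*(w + 2)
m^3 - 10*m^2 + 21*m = m*(m - 7)*(m - 3)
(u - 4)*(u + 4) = u^2 - 16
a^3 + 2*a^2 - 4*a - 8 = (a - 2)*(a + 2)^2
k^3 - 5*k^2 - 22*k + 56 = (k - 7)*(k - 2)*(k + 4)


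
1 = 1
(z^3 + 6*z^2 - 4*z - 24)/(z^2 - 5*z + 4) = (z^3 + 6*z^2 - 4*z - 24)/(z^2 - 5*z + 4)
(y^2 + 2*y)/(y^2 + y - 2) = y/(y - 1)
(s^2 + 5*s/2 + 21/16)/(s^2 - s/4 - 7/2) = (s + 3/4)/(s - 2)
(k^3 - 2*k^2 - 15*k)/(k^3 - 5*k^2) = (k + 3)/k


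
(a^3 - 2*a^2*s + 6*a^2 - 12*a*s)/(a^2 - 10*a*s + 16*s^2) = a*(-a - 6)/(-a + 8*s)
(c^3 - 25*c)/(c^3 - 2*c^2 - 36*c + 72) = c*(c^2 - 25)/(c^3 - 2*c^2 - 36*c + 72)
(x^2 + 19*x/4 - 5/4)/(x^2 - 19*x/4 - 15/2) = (-4*x^2 - 19*x + 5)/(-4*x^2 + 19*x + 30)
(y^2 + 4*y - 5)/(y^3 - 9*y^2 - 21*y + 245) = (y - 1)/(y^2 - 14*y + 49)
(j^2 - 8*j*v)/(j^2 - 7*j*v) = (j - 8*v)/(j - 7*v)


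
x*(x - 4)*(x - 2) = x^3 - 6*x^2 + 8*x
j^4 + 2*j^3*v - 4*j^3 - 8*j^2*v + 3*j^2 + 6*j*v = j*(j - 3)*(j - 1)*(j + 2*v)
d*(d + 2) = d^2 + 2*d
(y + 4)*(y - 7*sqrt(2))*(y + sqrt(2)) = y^3 - 6*sqrt(2)*y^2 + 4*y^2 - 24*sqrt(2)*y - 14*y - 56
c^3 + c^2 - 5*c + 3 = (c - 1)^2*(c + 3)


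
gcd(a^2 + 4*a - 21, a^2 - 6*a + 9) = a - 3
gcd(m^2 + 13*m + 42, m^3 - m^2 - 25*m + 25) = 1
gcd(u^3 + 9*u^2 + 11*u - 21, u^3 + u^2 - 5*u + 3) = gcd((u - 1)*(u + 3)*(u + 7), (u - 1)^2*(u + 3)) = u^2 + 2*u - 3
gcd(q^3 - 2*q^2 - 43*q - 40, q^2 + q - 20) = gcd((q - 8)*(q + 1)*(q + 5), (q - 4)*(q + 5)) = q + 5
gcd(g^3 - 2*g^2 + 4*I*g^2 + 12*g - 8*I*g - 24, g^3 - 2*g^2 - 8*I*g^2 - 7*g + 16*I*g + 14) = g - 2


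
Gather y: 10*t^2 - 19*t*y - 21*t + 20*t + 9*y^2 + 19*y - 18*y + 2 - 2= 10*t^2 - t + 9*y^2 + y*(1 - 19*t)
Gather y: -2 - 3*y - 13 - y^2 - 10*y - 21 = -y^2 - 13*y - 36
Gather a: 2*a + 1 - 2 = 2*a - 1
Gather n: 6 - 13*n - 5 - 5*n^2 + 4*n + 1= -5*n^2 - 9*n + 2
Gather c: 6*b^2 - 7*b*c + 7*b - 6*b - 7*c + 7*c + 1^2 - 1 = 6*b^2 - 7*b*c + b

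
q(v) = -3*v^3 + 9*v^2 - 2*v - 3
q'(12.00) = -1082.00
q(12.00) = -3915.00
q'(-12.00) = -1514.00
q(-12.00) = 6501.00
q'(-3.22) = -153.28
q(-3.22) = 196.91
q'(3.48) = -48.35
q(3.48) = -27.40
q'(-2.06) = -77.27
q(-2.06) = 65.54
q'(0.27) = 2.20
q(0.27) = -2.94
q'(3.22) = -37.36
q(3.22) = -16.28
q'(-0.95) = -27.22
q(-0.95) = 9.59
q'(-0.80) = -22.16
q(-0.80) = 5.90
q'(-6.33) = -476.56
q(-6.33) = 1131.19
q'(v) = -9*v^2 + 18*v - 2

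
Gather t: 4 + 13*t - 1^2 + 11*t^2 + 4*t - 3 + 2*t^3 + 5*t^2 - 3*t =2*t^3 + 16*t^2 + 14*t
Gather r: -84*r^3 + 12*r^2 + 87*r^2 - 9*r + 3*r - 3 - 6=-84*r^3 + 99*r^2 - 6*r - 9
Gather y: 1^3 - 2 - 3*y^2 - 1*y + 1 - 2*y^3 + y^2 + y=-2*y^3 - 2*y^2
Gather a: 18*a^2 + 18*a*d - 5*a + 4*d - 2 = 18*a^2 + a*(18*d - 5) + 4*d - 2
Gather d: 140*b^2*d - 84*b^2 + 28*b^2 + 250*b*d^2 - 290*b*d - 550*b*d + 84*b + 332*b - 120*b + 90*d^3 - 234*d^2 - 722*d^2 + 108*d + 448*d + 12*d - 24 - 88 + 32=-56*b^2 + 296*b + 90*d^3 + d^2*(250*b - 956) + d*(140*b^2 - 840*b + 568) - 80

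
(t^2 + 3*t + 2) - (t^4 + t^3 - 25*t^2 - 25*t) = -t^4 - t^3 + 26*t^2 + 28*t + 2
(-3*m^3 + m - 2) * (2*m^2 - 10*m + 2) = -6*m^5 + 30*m^4 - 4*m^3 - 14*m^2 + 22*m - 4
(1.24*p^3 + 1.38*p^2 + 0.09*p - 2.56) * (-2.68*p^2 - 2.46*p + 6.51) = -3.3232*p^5 - 6.7488*p^4 + 4.4364*p^3 + 15.6232*p^2 + 6.8835*p - 16.6656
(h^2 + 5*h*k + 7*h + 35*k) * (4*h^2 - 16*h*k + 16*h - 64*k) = 4*h^4 + 4*h^3*k + 44*h^3 - 80*h^2*k^2 + 44*h^2*k + 112*h^2 - 880*h*k^2 + 112*h*k - 2240*k^2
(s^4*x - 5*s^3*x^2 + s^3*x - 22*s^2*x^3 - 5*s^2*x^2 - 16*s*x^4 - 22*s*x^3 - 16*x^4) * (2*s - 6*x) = 2*s^5*x - 16*s^4*x^2 + 2*s^4*x - 14*s^3*x^3 - 16*s^3*x^2 + 100*s^2*x^4 - 14*s^2*x^3 + 96*s*x^5 + 100*s*x^4 + 96*x^5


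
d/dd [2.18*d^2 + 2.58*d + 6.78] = 4.36*d + 2.58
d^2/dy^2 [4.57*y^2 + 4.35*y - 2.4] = 9.14000000000000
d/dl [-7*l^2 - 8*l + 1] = -14*l - 8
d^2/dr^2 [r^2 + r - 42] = 2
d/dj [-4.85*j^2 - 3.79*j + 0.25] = -9.7*j - 3.79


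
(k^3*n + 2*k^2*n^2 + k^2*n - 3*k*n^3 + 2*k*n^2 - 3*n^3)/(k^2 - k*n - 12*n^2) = n*(k^2 - k*n + k - n)/(k - 4*n)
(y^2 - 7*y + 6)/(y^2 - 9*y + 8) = (y - 6)/(y - 8)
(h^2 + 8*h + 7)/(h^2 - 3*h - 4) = (h + 7)/(h - 4)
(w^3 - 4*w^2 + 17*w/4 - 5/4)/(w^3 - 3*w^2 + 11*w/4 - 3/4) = (2*w - 5)/(2*w - 3)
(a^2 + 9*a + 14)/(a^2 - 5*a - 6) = (a^2 + 9*a + 14)/(a^2 - 5*a - 6)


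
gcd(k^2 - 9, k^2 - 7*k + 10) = 1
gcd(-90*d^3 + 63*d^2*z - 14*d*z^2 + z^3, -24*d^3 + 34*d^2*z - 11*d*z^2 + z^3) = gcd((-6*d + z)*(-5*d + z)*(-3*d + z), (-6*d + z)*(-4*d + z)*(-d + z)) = -6*d + z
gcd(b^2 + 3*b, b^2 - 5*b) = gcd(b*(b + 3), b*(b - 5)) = b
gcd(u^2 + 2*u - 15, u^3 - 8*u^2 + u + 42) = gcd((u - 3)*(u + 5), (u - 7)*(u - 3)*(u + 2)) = u - 3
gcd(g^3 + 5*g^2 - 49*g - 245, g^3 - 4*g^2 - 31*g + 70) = g^2 - 2*g - 35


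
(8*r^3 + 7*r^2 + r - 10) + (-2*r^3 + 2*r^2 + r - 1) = 6*r^3 + 9*r^2 + 2*r - 11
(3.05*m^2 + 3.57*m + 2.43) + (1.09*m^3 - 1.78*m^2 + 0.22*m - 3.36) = 1.09*m^3 + 1.27*m^2 + 3.79*m - 0.93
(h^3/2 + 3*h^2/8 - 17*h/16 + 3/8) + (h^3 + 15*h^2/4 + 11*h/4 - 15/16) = 3*h^3/2 + 33*h^2/8 + 27*h/16 - 9/16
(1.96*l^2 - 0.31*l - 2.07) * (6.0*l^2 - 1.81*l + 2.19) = 11.76*l^4 - 5.4076*l^3 - 7.5665*l^2 + 3.0678*l - 4.5333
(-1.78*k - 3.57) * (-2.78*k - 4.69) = 4.9484*k^2 + 18.2728*k + 16.7433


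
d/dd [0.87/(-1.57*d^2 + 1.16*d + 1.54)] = (2.7318*d - 1.0092)/(-1.57*d^2 + 1.16*d + 1.54)^2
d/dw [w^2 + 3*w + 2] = 2*w + 3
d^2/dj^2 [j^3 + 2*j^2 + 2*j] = 6*j + 4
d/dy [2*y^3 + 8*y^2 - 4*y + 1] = 6*y^2 + 16*y - 4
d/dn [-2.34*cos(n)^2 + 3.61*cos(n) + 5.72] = (4.68*cos(n) - 3.61)*sin(n)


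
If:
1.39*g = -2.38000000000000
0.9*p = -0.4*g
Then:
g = -1.71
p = 0.76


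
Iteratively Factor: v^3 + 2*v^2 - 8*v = (v - 2)*(v^2 + 4*v) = (v - 2)*(v + 4)*(v)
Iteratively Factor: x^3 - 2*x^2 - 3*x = (x + 1)*(x^2 - 3*x) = (x - 3)*(x + 1)*(x)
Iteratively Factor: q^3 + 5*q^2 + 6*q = (q + 2)*(q^2 + 3*q) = q*(q + 2)*(q + 3)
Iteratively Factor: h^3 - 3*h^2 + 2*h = (h - 1)*(h^2 - 2*h) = (h - 2)*(h - 1)*(h)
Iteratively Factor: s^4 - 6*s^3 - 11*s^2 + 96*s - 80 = (s - 4)*(s^3 - 2*s^2 - 19*s + 20) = (s - 4)*(s + 4)*(s^2 - 6*s + 5) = (s - 5)*(s - 4)*(s + 4)*(s - 1)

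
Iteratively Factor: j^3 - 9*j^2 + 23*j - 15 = (j - 1)*(j^2 - 8*j + 15) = (j - 3)*(j - 1)*(j - 5)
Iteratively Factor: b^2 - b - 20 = (b - 5)*(b + 4)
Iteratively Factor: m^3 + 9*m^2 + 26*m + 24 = (m + 3)*(m^2 + 6*m + 8) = (m + 2)*(m + 3)*(m + 4)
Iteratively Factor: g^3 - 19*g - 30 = (g - 5)*(g^2 + 5*g + 6) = (g - 5)*(g + 2)*(g + 3)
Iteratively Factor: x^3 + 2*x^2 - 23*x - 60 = (x - 5)*(x^2 + 7*x + 12) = (x - 5)*(x + 3)*(x + 4)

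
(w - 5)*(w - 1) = w^2 - 6*w + 5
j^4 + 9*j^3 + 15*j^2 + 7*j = j*(j + 1)^2*(j + 7)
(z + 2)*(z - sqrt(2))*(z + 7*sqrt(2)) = z^3 + 2*z^2 + 6*sqrt(2)*z^2 - 14*z + 12*sqrt(2)*z - 28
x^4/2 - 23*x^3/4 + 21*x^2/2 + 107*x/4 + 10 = (x/2 + 1/2)*(x - 8)*(x - 5)*(x + 1/2)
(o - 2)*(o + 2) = o^2 - 4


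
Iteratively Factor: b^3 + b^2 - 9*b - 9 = (b - 3)*(b^2 + 4*b + 3) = (b - 3)*(b + 3)*(b + 1)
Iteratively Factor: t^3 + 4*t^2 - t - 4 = (t + 1)*(t^2 + 3*t - 4) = (t + 1)*(t + 4)*(t - 1)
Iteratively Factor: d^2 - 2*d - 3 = (d + 1)*(d - 3)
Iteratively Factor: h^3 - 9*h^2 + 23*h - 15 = (h - 1)*(h^2 - 8*h + 15) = (h - 5)*(h - 1)*(h - 3)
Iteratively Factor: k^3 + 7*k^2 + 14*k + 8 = (k + 4)*(k^2 + 3*k + 2) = (k + 2)*(k + 4)*(k + 1)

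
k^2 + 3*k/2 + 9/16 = (k + 3/4)^2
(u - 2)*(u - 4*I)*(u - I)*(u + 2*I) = u^4 - 2*u^3 - 3*I*u^3 + 6*u^2 + 6*I*u^2 - 12*u - 8*I*u + 16*I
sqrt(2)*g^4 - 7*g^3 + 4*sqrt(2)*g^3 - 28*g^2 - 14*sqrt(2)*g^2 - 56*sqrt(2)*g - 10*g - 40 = (g + 4)*(g - 5*sqrt(2))*(g + sqrt(2))*(sqrt(2)*g + 1)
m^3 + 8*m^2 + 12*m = m*(m + 2)*(m + 6)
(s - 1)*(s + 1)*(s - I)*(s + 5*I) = s^4 + 4*I*s^3 + 4*s^2 - 4*I*s - 5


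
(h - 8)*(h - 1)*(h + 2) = h^3 - 7*h^2 - 10*h + 16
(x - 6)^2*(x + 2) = x^3 - 10*x^2 + 12*x + 72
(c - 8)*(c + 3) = c^2 - 5*c - 24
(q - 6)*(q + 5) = q^2 - q - 30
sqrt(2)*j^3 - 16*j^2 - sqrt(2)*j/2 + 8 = (j - 8*sqrt(2))*(j - sqrt(2)/2)*(sqrt(2)*j + 1)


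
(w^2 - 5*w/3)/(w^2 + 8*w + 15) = w*(3*w - 5)/(3*(w^2 + 8*w + 15))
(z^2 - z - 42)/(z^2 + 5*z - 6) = (z - 7)/(z - 1)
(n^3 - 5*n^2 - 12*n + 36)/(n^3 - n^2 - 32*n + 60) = (n^2 - 3*n - 18)/(n^2 + n - 30)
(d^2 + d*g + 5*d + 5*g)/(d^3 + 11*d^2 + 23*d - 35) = (d + g)/(d^2 + 6*d - 7)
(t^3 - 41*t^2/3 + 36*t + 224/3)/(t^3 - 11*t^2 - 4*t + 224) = (t + 4/3)/(t + 4)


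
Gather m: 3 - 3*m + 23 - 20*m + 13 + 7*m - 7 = 32 - 16*m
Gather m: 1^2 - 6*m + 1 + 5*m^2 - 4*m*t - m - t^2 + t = 5*m^2 + m*(-4*t - 7) - t^2 + t + 2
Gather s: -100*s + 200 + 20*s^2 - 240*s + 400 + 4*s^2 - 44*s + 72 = 24*s^2 - 384*s + 672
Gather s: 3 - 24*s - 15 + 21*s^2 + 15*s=21*s^2 - 9*s - 12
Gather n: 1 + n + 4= n + 5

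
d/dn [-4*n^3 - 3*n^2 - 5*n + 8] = -12*n^2 - 6*n - 5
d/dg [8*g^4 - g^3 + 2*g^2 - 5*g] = 32*g^3 - 3*g^2 + 4*g - 5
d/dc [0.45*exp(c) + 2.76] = 0.45*exp(c)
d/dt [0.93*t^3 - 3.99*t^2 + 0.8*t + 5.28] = 2.79*t^2 - 7.98*t + 0.8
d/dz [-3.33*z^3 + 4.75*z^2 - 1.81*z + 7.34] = -9.99*z^2 + 9.5*z - 1.81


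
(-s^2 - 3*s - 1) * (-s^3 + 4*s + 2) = s^5 + 3*s^4 - 3*s^3 - 14*s^2 - 10*s - 2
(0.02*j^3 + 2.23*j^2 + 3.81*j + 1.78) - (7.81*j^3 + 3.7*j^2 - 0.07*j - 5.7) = -7.79*j^3 - 1.47*j^2 + 3.88*j + 7.48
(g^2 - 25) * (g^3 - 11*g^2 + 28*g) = g^5 - 11*g^4 + 3*g^3 + 275*g^2 - 700*g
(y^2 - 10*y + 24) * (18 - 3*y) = -3*y^3 + 48*y^2 - 252*y + 432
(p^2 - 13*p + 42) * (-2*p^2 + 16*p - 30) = -2*p^4 + 42*p^3 - 322*p^2 + 1062*p - 1260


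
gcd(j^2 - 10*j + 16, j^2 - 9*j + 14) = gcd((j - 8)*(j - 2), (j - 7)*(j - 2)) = j - 2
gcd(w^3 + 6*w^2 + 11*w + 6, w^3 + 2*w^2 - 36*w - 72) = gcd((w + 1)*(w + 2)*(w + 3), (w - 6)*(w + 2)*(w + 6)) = w + 2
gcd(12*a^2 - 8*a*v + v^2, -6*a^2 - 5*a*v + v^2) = -6*a + v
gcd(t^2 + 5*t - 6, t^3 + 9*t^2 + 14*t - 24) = t^2 + 5*t - 6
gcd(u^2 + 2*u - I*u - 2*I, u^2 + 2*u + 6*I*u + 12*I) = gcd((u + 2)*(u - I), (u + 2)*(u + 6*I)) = u + 2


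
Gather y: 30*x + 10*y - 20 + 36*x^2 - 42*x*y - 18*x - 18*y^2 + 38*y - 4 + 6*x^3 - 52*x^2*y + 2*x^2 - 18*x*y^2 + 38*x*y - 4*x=6*x^3 + 38*x^2 + 8*x + y^2*(-18*x - 18) + y*(-52*x^2 - 4*x + 48) - 24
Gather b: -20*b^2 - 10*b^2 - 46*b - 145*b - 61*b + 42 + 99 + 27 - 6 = -30*b^2 - 252*b + 162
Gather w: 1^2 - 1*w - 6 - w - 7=-2*w - 12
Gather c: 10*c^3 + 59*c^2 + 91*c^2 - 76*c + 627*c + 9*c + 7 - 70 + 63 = 10*c^3 + 150*c^2 + 560*c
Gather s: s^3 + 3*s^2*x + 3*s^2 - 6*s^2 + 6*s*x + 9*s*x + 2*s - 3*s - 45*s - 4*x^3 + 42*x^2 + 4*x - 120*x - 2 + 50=s^3 + s^2*(3*x - 3) + s*(15*x - 46) - 4*x^3 + 42*x^2 - 116*x + 48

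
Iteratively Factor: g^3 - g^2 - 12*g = (g)*(g^2 - g - 12) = g*(g + 3)*(g - 4)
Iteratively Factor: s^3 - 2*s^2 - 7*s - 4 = (s + 1)*(s^2 - 3*s - 4) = (s - 4)*(s + 1)*(s + 1)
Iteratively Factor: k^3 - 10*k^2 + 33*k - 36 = (k - 3)*(k^2 - 7*k + 12) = (k - 3)^2*(k - 4)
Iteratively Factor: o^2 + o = (o)*(o + 1)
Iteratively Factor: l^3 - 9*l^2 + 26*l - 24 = (l - 3)*(l^2 - 6*l + 8) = (l - 4)*(l - 3)*(l - 2)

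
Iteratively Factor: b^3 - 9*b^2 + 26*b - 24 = (b - 2)*(b^2 - 7*b + 12) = (b - 3)*(b - 2)*(b - 4)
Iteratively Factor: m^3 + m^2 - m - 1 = (m + 1)*(m^2 - 1) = (m - 1)*(m + 1)*(m + 1)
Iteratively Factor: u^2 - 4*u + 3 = (u - 1)*(u - 3)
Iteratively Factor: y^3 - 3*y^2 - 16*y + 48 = (y - 3)*(y^2 - 16) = (y - 3)*(y + 4)*(y - 4)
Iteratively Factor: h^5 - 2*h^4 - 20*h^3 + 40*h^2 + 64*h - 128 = (h - 2)*(h^4 - 20*h^2 + 64) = (h - 2)*(h + 2)*(h^3 - 2*h^2 - 16*h + 32) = (h - 2)^2*(h + 2)*(h^2 - 16) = (h - 2)^2*(h + 2)*(h + 4)*(h - 4)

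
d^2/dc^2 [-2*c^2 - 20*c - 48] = -4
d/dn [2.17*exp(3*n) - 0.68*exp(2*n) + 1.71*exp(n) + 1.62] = (6.51*exp(2*n) - 1.36*exp(n) + 1.71)*exp(n)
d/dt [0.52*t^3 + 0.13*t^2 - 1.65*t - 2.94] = 1.56*t^2 + 0.26*t - 1.65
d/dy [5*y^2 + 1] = 10*y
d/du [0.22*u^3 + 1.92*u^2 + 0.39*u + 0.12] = 0.66*u^2 + 3.84*u + 0.39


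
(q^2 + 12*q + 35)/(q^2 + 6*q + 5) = (q + 7)/(q + 1)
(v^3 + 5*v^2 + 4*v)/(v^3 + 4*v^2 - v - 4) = v/(v - 1)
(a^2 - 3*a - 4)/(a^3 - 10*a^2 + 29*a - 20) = (a + 1)/(a^2 - 6*a + 5)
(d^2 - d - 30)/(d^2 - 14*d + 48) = (d + 5)/(d - 8)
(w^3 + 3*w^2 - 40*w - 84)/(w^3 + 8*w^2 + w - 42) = (w^2 - 4*w - 12)/(w^2 + w - 6)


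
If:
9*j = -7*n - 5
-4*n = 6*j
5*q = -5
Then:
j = 10/3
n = -5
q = -1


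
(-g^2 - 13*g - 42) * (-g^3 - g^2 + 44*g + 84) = g^5 + 14*g^4 + 11*g^3 - 614*g^2 - 2940*g - 3528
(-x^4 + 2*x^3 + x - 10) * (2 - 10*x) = 10*x^5 - 22*x^4 + 4*x^3 - 10*x^2 + 102*x - 20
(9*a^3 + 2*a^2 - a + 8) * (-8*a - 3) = -72*a^4 - 43*a^3 + 2*a^2 - 61*a - 24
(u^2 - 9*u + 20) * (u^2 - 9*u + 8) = u^4 - 18*u^3 + 109*u^2 - 252*u + 160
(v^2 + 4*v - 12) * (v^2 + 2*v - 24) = v^4 + 6*v^3 - 28*v^2 - 120*v + 288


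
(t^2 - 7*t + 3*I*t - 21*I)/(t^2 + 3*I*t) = (t - 7)/t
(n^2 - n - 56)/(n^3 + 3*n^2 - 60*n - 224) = 1/(n + 4)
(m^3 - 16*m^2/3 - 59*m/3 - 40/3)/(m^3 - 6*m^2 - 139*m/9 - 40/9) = 3*(m + 1)/(3*m + 1)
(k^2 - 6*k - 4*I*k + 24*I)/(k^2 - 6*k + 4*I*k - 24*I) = (k - 4*I)/(k + 4*I)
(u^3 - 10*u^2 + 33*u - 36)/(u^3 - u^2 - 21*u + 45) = (u - 4)/(u + 5)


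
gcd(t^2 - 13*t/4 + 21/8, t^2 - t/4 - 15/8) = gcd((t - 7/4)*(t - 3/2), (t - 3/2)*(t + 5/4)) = t - 3/2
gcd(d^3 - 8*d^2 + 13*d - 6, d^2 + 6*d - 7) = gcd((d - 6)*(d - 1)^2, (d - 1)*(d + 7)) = d - 1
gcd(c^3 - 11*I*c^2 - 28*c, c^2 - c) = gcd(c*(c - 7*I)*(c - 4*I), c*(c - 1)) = c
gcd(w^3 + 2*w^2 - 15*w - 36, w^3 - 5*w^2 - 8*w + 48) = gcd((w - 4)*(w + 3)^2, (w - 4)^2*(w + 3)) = w^2 - w - 12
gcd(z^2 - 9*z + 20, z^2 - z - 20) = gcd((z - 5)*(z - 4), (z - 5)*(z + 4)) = z - 5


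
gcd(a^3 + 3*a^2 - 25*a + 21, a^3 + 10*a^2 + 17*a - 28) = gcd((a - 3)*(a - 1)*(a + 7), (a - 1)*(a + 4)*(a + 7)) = a^2 + 6*a - 7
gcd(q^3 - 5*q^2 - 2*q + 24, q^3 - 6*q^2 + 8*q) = q - 4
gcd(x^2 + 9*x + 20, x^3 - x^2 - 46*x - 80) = x + 5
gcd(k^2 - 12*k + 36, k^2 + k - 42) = k - 6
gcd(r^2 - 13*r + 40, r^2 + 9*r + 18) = 1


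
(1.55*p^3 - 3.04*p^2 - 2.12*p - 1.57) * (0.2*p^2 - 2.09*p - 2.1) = 0.31*p^5 - 3.8475*p^4 + 2.6746*p^3 + 10.5008*p^2 + 7.7333*p + 3.297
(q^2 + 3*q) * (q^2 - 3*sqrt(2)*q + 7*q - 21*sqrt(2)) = q^4 - 3*sqrt(2)*q^3 + 10*q^3 - 30*sqrt(2)*q^2 + 21*q^2 - 63*sqrt(2)*q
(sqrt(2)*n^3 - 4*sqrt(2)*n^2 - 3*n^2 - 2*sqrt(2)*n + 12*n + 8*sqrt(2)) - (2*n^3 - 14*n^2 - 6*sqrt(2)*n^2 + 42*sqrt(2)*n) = -2*n^3 + sqrt(2)*n^3 + 2*sqrt(2)*n^2 + 11*n^2 - 44*sqrt(2)*n + 12*n + 8*sqrt(2)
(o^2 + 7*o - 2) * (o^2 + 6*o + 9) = o^4 + 13*o^3 + 49*o^2 + 51*o - 18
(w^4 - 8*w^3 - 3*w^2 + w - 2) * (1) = w^4 - 8*w^3 - 3*w^2 + w - 2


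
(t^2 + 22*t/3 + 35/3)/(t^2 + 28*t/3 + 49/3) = (t + 5)/(t + 7)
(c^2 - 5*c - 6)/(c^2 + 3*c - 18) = (c^2 - 5*c - 6)/(c^2 + 3*c - 18)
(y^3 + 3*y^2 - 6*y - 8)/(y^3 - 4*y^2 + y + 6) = (y + 4)/(y - 3)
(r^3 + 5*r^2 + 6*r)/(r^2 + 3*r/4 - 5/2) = 4*r*(r + 3)/(4*r - 5)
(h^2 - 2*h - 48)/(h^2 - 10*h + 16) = (h + 6)/(h - 2)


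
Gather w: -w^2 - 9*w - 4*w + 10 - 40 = -w^2 - 13*w - 30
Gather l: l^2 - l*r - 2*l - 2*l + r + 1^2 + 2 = l^2 + l*(-r - 4) + r + 3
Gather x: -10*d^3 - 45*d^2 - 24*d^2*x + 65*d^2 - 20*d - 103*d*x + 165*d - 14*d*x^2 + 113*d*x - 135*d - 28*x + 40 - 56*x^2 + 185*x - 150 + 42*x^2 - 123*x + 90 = -10*d^3 + 20*d^2 + 10*d + x^2*(-14*d - 14) + x*(-24*d^2 + 10*d + 34) - 20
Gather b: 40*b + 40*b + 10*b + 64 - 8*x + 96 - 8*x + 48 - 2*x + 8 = 90*b - 18*x + 216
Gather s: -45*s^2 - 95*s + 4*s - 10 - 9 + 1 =-45*s^2 - 91*s - 18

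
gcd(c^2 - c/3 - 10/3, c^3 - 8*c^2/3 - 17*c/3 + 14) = c - 2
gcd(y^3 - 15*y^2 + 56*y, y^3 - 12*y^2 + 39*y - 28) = y - 7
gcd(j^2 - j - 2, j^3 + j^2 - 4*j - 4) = j^2 - j - 2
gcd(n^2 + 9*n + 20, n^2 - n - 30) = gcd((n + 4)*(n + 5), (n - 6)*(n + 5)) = n + 5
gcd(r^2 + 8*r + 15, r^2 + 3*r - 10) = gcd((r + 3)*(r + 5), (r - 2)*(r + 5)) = r + 5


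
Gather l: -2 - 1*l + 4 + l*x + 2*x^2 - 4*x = l*(x - 1) + 2*x^2 - 4*x + 2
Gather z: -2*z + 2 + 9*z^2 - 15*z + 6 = 9*z^2 - 17*z + 8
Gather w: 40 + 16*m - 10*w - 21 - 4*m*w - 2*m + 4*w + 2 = 14*m + w*(-4*m - 6) + 21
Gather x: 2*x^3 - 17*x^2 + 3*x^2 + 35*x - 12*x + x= 2*x^3 - 14*x^2 + 24*x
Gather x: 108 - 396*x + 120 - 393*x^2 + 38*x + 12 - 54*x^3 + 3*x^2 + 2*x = -54*x^3 - 390*x^2 - 356*x + 240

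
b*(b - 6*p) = b^2 - 6*b*p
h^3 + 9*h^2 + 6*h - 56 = (h - 2)*(h + 4)*(h + 7)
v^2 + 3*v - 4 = (v - 1)*(v + 4)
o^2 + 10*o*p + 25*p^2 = (o + 5*p)^2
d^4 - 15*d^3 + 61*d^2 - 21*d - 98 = (d - 7)^2*(d - 2)*(d + 1)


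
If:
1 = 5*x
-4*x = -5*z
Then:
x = 1/5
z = 4/25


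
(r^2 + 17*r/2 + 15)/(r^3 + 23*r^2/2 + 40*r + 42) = (2*r + 5)/(2*r^2 + 11*r + 14)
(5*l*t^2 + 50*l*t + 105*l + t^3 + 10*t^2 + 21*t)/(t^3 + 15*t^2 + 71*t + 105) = (5*l + t)/(t + 5)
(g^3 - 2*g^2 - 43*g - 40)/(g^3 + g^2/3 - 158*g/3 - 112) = 3*(g^2 + 6*g + 5)/(3*g^2 + 25*g + 42)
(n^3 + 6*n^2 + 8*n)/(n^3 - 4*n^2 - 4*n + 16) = n*(n + 4)/(n^2 - 6*n + 8)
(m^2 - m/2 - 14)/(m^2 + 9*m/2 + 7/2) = (m - 4)/(m + 1)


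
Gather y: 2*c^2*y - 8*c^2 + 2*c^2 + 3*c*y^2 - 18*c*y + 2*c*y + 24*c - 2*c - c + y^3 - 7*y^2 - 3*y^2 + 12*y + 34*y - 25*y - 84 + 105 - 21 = -6*c^2 + 21*c + y^3 + y^2*(3*c - 10) + y*(2*c^2 - 16*c + 21)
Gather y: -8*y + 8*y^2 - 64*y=8*y^2 - 72*y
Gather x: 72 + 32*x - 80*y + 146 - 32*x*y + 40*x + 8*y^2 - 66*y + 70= x*(72 - 32*y) + 8*y^2 - 146*y + 288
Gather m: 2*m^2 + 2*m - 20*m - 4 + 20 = 2*m^2 - 18*m + 16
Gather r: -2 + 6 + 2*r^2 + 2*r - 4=2*r^2 + 2*r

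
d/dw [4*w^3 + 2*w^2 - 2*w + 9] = 12*w^2 + 4*w - 2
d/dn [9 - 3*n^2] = -6*n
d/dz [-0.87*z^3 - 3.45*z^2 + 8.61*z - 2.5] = -2.61*z^2 - 6.9*z + 8.61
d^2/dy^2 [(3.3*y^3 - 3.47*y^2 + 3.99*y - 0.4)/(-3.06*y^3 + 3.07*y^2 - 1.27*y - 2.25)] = (2.98166399999991*y^6 - 147.217824*y^5 + 461.577744*y^4 - 467.97128*y^3 + 448.83609*y^2 - 291.48441*y + 64.75292)/(28.652616*y^9 - 86.238756*y^8 + 122.195898*y^7 - 37.313947*y^6 - 76.106409*y^5 + 101.226966*y^4 - 4.11301699999999*y^3 - 35.73855*y^2 + 19.288125*y + 11.390625)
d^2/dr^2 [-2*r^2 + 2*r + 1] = -4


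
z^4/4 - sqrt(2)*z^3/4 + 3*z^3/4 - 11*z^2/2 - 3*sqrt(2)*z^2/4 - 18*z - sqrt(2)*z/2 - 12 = (z/2 + 1/2)*(z/2 + 1)*(z - 4*sqrt(2))*(z + 3*sqrt(2))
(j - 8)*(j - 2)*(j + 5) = j^3 - 5*j^2 - 34*j + 80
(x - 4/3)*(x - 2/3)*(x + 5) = x^3 + 3*x^2 - 82*x/9 + 40/9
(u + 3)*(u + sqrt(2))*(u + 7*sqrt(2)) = u^3 + 3*u^2 + 8*sqrt(2)*u^2 + 14*u + 24*sqrt(2)*u + 42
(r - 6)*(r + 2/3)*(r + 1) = r^3 - 13*r^2/3 - 28*r/3 - 4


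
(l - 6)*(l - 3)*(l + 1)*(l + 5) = l^4 - 3*l^3 - 31*l^2 + 63*l + 90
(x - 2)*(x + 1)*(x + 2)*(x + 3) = x^4 + 4*x^3 - x^2 - 16*x - 12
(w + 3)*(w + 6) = w^2 + 9*w + 18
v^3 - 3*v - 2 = (v - 2)*(v + 1)^2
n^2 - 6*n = n*(n - 6)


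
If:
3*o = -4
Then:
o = -4/3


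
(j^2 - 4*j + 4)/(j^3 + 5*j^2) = (j^2 - 4*j + 4)/(j^2*(j + 5))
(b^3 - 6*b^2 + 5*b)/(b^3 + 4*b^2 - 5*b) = (b - 5)/(b + 5)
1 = 1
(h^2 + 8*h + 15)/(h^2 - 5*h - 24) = (h + 5)/(h - 8)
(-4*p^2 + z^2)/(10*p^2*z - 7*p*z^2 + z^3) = (2*p + z)/(z*(-5*p + z))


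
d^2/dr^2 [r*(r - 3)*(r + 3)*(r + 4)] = 12*r^2 + 24*r - 18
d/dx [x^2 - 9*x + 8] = 2*x - 9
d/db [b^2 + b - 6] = 2*b + 1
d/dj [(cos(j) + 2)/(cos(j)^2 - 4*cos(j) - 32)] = (cos(j)^2 + 4*cos(j) + 24)*sin(j)/(sin(j)^2 + 4*cos(j) + 31)^2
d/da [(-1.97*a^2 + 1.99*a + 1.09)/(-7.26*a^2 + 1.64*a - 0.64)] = (11.2166*a^2 + 18.3484*a - 3.0612)/(52.7076*a^4 - 23.8128*a^3 + 11.9824*a^2 - 2.0992*a + 0.4096)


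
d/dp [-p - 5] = -1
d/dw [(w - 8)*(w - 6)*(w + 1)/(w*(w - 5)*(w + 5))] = (13*w^4 - 118*w^3 + 181*w^2 + 1200)/(w^2*(w^4 - 50*w^2 + 625))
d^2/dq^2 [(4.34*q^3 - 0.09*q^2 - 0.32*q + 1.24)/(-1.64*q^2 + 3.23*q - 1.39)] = (2.8421709430404e-14*q^5 - 2.8421709430404e-14*q^4 - 68.095804*q^3 + 95.67018*q^2 - 15.277548*q - 16.998998)/(4.410944*q^6 - 26.062224*q^5 + 62.5455*q^4 - 77.876915*q^3 + 53.011125*q^2 - 18.722049*q + 2.685619)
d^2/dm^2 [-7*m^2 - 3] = -14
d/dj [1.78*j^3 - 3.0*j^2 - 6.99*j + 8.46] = 5.34*j^2 - 6.0*j - 6.99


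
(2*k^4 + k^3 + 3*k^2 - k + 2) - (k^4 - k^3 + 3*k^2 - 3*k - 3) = k^4 + 2*k^3 + 2*k + 5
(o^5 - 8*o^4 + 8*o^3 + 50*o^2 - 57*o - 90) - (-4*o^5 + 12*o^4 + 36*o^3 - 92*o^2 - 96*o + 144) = 5*o^5 - 20*o^4 - 28*o^3 + 142*o^2 + 39*o - 234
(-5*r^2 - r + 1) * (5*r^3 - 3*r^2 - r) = -25*r^5 + 10*r^4 + 13*r^3 - 2*r^2 - r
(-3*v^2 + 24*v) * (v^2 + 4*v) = -3*v^4 + 12*v^3 + 96*v^2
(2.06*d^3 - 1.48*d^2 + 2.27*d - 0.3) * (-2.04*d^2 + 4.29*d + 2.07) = -4.2024*d^5 + 11.8566*d^4 - 6.7158*d^3 + 7.2867*d^2 + 3.4119*d - 0.621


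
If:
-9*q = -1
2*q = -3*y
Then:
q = 1/9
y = -2/27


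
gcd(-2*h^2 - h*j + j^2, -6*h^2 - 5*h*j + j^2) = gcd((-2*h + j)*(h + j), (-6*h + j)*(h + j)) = h + j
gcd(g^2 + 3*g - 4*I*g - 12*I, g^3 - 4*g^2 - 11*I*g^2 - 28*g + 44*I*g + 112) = g - 4*I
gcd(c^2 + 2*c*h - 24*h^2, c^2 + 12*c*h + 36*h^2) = c + 6*h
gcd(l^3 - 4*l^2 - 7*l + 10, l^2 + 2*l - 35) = l - 5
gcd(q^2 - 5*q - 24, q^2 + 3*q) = q + 3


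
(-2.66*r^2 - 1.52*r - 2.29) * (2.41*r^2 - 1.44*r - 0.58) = -6.4106*r^4 + 0.1672*r^3 - 1.7873*r^2 + 4.1792*r + 1.3282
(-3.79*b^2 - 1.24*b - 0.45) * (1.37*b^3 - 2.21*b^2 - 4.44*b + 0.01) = -5.1923*b^5 + 6.6771*b^4 + 18.9515*b^3 + 6.4622*b^2 + 1.9856*b - 0.0045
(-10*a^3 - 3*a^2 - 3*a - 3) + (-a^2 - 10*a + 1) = -10*a^3 - 4*a^2 - 13*a - 2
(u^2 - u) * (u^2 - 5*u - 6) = u^4 - 6*u^3 - u^2 + 6*u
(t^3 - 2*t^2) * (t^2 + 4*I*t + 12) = t^5 - 2*t^4 + 4*I*t^4 + 12*t^3 - 8*I*t^3 - 24*t^2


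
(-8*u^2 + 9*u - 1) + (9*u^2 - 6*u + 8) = u^2 + 3*u + 7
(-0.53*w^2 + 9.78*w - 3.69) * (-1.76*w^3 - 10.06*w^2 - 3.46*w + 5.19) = 0.9328*w^5 - 11.881*w^4 - 90.0586*w^3 + 0.531900000000002*w^2 + 63.5256*w - 19.1511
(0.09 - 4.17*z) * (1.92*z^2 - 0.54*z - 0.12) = -8.0064*z^3 + 2.4246*z^2 + 0.4518*z - 0.0108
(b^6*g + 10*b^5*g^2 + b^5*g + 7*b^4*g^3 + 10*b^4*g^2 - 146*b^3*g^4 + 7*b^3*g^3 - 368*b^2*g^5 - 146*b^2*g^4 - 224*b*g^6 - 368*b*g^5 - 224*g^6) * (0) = 0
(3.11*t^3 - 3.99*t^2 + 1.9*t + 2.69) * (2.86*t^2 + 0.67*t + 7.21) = 8.8946*t^5 - 9.3277*t^4 + 25.1838*t^3 - 19.8015*t^2 + 15.5013*t + 19.3949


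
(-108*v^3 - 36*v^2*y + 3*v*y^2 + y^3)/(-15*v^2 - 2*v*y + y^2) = (-36*v^2 + y^2)/(-5*v + y)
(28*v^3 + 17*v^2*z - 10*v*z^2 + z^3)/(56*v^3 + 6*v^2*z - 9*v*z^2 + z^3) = (v + z)/(2*v + z)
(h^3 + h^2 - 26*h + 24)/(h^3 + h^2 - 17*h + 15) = (h^2 + 2*h - 24)/(h^2 + 2*h - 15)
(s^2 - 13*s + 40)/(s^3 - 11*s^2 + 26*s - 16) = (s - 5)/(s^2 - 3*s + 2)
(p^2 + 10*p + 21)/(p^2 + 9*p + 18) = (p + 7)/(p + 6)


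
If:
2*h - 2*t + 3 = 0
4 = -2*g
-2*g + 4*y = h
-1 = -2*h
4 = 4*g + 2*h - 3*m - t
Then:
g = -2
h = 1/2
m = -13/3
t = 2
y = -7/8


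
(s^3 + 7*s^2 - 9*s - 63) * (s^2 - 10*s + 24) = s^5 - 3*s^4 - 55*s^3 + 195*s^2 + 414*s - 1512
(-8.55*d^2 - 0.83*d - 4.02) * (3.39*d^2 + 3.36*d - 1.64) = -28.9845*d^4 - 31.5417*d^3 - 2.3946*d^2 - 12.146*d + 6.5928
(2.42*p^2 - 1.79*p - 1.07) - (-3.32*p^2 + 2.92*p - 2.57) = 5.74*p^2 - 4.71*p + 1.5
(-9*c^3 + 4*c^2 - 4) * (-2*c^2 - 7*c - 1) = 18*c^5 + 55*c^4 - 19*c^3 + 4*c^2 + 28*c + 4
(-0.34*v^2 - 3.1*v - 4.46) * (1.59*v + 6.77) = -0.5406*v^3 - 7.2308*v^2 - 28.0784*v - 30.1942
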